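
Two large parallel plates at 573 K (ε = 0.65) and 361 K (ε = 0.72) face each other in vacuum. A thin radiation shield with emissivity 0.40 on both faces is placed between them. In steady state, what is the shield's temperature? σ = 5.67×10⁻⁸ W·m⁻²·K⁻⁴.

In steady state the net flux on the hot side equals that on the cold side.
σ(T₁⁴−T_s⁴)/D₁ = σ(T_s⁴−T₂⁴)/D₂, with D₁ = 1/ε₁+1/ε_s−1 = 3.038, D₂ = 1/ε_s+1/ε₂−1 = 2.889.
Solve for T_s⁴: T_s⁴ = (D₂·T₁⁴ + D₁·T₂⁴)/(D₁+D₂) = 6.125×10¹⁰ K⁴.

T_s ≈ 497 K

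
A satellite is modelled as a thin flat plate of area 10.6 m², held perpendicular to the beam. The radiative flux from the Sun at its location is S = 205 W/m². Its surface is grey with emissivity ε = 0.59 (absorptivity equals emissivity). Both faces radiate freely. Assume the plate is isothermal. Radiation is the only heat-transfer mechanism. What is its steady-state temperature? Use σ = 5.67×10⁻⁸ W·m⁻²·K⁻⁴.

T ≈ 206 K

At equilibrium, absorbed power = emitted power.
Absorbing cross-section = A = 10.60 m²; emitting surface = 2A = 21.20 m² (ratio 2).
εS·A_cross = εσ·A_surf·T⁴  ⇒  T⁴ = S/(2σ)   (ε cancels).
T⁴ = 205/(2·5.67×10⁻⁸) = 1.808×10⁹ K⁴.
T = (1.808×10⁹)^(1/4).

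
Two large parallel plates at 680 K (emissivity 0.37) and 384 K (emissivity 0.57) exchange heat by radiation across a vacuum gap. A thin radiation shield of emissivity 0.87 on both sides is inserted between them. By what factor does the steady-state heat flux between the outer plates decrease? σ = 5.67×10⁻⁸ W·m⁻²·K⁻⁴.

factor ≈ 1.38

Without shield: q₀ = σΔ(T⁴)/(1/ε₁+1/ε₂−1) with denominator 3.457.
With shield the two gaps are in series; the resistances add: (1/ε₁+1/ε_s−1)+(1/ε_s+1/ε₂−1) = 2.852+1.904 = 4.756.
Heat-flux ratio q₀/q = 4.756/3.457.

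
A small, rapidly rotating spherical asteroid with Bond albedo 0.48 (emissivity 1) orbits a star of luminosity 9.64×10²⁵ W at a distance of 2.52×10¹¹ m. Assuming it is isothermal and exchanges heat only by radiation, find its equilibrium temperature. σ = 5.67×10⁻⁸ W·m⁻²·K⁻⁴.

T ≈ 129 K

First find the stellar flux at distance d: S = L/(4πd²) = 9.64×10²⁵/(4π·(2.52×10¹¹)²) = 120.8 W/m².
For an isothermal sphere, absorbed (1−a)S·πr² = emitted σ·4πr²·T⁴, so T⁴ = (1−a)S/(4σ).
T⁴ = 0.520·120.8/(4·5.67×10⁻⁸) = 2.770×10⁸ K⁴.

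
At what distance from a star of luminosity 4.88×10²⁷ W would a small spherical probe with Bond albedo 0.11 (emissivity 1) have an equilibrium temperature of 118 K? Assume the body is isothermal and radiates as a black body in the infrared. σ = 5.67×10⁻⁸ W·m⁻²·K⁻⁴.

For an isothermal black-emitting sphere, (1−a)S·πr² = σ·4πr²·T⁴ ⇒ S = 4σT⁴/(1−a).
S = 4·5.67×10⁻⁸·(118)⁴/0.890 = 49.41 W/m².
Flux falls as S = L/(4πd²), so d = √(L/(4πS)) = √(4.88×10²⁷/(4π·49.41)).

d ≈ 2.80×10¹² m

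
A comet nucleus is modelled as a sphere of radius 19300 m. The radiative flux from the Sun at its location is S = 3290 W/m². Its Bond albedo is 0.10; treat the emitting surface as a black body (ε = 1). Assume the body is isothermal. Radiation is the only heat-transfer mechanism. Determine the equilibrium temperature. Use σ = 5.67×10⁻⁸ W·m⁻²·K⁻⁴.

At equilibrium, absorbed power = emitted power.
Absorbing cross-section = πr² = 1.170×10⁹ m²; emitting surface = 4πr² = 4.681×10⁹ m² (ratio 4).
(1−a)S·A_cross = εσ·A_surf·T⁴  ⇒  T⁴ = (1−a)S/(4σ).
T⁴ = 0.900·3290/(4·5.67×10⁻⁸) = 1.306×10¹⁰ K⁴.
T = (1.306×10¹⁰)^(1/4).

T ≈ 338 K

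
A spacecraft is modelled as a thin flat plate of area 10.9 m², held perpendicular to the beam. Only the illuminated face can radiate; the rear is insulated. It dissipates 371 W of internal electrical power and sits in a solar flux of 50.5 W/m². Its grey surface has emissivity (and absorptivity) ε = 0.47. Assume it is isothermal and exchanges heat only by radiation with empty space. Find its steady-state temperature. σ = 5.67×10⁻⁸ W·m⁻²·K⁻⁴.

T ≈ 216 K

At steady state, absorbed solar power + internal power = radiated power.
Absorbed: α·S·A_cross = 0.47·50.5·10.90 = 258.7 W (cross-section A).
Total input = 258.7 + 371 = 629.7 W.
Radiated: εσ·A_surf·T⁴ with A_surf = A = 10.90 m².
T⁴ = 629.7/(0.47·5.67×10⁻⁸·10.90) = 2.168×10⁹ K⁴.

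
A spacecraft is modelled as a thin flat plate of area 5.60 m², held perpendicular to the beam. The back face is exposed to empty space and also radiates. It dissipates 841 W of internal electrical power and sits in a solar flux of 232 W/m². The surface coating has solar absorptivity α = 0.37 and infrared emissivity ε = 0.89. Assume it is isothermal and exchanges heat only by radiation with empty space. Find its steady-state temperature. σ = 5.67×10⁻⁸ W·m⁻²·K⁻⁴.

At steady state, absorbed solar power + internal power = radiated power.
Absorbed: α·S·A_cross = 0.37·232·5.600 = 480.7 W (cross-section A).
Total input = 480.7 + 841 = 1322 W.
Radiated: εσ·A_surf·T⁴ with A_surf = 2A = 11.20 m².
T⁴ = 1322/(0.89·5.67×10⁻⁸·11.20) = 2.339×10⁹ K⁴.

T ≈ 220 K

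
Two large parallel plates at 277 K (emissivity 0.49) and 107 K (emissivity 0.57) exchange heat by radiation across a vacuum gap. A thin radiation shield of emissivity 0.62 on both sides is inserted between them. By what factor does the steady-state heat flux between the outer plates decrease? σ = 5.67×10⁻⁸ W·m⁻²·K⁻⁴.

Without shield: q₀ = σΔ(T⁴)/(1/ε₁+1/ε₂−1) with denominator 2.795.
With shield the two gaps are in series; the resistances add: (1/ε₁+1/ε_s−1)+(1/ε_s+1/ε₂−1) = 2.654+2.367 = 5.021.
Heat-flux ratio q₀/q = 5.021/2.795.

factor ≈ 1.80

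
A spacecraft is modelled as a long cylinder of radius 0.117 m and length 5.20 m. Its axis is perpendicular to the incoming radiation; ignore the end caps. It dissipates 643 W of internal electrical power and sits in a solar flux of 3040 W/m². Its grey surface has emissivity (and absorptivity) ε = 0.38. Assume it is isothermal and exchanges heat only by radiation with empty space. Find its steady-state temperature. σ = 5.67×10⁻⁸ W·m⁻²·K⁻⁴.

At steady state, absorbed solar power + internal power = radiated power.
Absorbed: α·S·A_cross = 0.38·3040·1.217 = 1406 W (cross-section 2rL).
Total input = 1406 + 643 = 2049 W.
Radiated: εσ·A_surf·T⁴ with A_surf = 2πrL = 3.823 m².
T⁴ = 2049/(0.38·5.67×10⁻⁸·3.823) = 2.487×10¹⁰ K⁴.

T ≈ 397 K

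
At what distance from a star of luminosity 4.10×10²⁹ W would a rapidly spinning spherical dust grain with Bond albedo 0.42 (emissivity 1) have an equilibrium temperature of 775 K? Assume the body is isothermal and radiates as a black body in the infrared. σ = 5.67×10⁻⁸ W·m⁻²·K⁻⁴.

d ≈ 4.81×10¹¹ m

For an isothermal black-emitting sphere, (1−a)S·πr² = σ·4πr²·T⁴ ⇒ S = 4σT⁴/(1−a).
S = 4·5.67×10⁻⁸·(775)⁴/0.580 = 1.411×10⁵ W/m².
Flux falls as S = L/(4πd²), so d = √(L/(4πS)) = √(4.10×10²⁹/(4π·1.411×10⁵)).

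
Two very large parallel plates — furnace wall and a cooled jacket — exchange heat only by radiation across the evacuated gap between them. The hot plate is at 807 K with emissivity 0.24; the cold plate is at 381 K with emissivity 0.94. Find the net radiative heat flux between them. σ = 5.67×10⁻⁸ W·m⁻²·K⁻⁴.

For two infinite grey parallel plates, q = σ(T₁⁴ − T₂⁴)/(1/ε₁ + 1/ε₂ − 1).
T₁⁴ − T₂⁴ = 4.241×10¹¹ − 2.107×10¹⁰ = 4.031×10¹¹ K⁴.
1/ε₁ + 1/ε₂ − 1 = 4.167 + 1.064 − 1 = 4.230.
q = 5.67×10⁻⁸ × 4.031×10¹¹ / 4.230.

q ≈ 5400 W/m²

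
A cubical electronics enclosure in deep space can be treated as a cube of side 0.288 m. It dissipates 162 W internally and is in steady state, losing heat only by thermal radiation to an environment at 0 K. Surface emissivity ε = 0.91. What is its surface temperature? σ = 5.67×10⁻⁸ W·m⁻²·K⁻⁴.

Steady state: internal power = radiated power, P = εσA T⁴.
Radiating area A = 6L² = 0.4977 m².
T⁴ = P/(εσA) = 162/(0.91·5.67×10⁻⁸·0.4977) = 6.309×10⁹ K⁴.
T = (6.309×10⁹)^(1/4).

T ≈ 282 K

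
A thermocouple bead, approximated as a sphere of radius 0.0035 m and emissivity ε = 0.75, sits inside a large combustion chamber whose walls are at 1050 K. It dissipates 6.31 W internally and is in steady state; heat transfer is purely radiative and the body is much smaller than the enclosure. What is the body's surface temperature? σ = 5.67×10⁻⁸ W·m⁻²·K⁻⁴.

For a small grey body in a large enclosure, net radiated power = εσA(T⁴ − T_w⁴).
Steady state: P = εσA(T⁴ − T_w⁴) with A = 4πr² = 1.539×10⁻⁴ m².
T⁴ = P/(εσA) + T_w⁴ = 6.31/(0.75·5.67×10⁻⁸·1.539×10⁻⁴) + (1050)⁴
    = 9.639×10¹¹ + 1.216×10¹² = 2.179×10¹² K⁴.

T ≈ 1220 K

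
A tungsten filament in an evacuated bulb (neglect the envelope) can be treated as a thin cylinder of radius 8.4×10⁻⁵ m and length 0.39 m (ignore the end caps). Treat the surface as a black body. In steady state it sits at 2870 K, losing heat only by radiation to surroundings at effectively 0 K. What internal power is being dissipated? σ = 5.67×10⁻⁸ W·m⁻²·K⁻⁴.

P ≈ 792 W

Steady state: P = εσA T⁴.
A = 2πrL = 2.058×10⁻⁴ m²; T⁴ = (2870)⁴ = 6.785×10¹³ K⁴.
P = 1.0 × 5.67×10⁻⁸ × 2.058×10⁻⁴ × 6.785×10¹³.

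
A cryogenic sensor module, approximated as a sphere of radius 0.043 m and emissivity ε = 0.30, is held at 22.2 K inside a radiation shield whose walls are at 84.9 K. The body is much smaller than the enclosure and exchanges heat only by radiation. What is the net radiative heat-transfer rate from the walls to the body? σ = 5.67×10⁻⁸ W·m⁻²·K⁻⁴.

For a small grey body in a large enclosure: P_net = εσA(T_body⁴ − T_wall⁴).
A = 4πr² = 0.02324 m²; T_body⁴ − T_wall⁴ = 2.429×10⁵ − 5.196×10⁷ = -5.171×10⁷ K⁴.
|P_net| = 0.30·5.67×10⁻⁸·0.02324·5.171×10⁷.

P_net ≈ 0.0204 W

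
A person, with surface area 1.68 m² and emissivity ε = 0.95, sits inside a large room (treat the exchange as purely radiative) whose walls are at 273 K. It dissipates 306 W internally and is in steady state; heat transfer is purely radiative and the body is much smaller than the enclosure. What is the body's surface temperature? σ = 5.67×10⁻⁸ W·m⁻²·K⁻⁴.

T ≈ 307 K

For a small grey body in a large enclosure, net radiated power = εσA(T⁴ − T_w⁴).
Steady state: P = εσA(T⁴ − T_w⁴) with A = 1.68 m².
T⁴ = P/(εσA) + T_w⁴ = 306/(0.95·5.67×10⁻⁸·1.680) + (273)⁴
    = 3.381×10⁹ + 5.555×10⁹ = 8.936×10⁹ K⁴.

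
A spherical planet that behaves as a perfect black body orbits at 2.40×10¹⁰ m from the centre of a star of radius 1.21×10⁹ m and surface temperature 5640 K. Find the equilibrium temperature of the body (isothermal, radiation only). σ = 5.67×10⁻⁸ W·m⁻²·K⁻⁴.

T ≈ 895 K

The star's surface emits σT_*⁴; at distance d the flux is S = σT_*⁴(R_*/d)².
S = 5.67×10⁻⁸·(5640)⁴·(1.21×10⁹/2.40×10¹⁰)² = 1.458×10⁵ W/m².
For an isothermal sphere T⁴ = (1−a)S/(4σ) = 6.430×10¹¹ K⁴.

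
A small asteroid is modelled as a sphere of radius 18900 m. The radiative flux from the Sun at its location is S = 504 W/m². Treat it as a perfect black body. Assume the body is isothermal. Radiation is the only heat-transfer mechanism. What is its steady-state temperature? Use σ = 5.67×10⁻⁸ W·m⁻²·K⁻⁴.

At equilibrium, absorbed power = emitted power.
Absorbing cross-section = πr² = 1.122×10⁹ m²; emitting surface = 4πr² = 4.489×10⁹ m² (ratio 4).
S·A_cross = εσ·A_surf·T⁴  ⇒  T⁴ = S/(4σ).
T⁴ = 1.00·504/(4·5.67×10⁻⁸) = 2.222×10⁹ K⁴.
T = (2.222×10⁹)^(1/4).

T ≈ 217 K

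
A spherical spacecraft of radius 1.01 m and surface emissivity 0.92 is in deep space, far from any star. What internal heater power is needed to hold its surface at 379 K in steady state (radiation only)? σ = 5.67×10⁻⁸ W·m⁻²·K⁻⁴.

P ≈ 13800 W

P = εσ·4πr²·T⁴.
4πr² = 12.82 m²; T⁴ = 2.063×10¹⁰ K⁴.
P = 0.92·5.67×10⁻⁸·12.82·2.063×10¹⁰.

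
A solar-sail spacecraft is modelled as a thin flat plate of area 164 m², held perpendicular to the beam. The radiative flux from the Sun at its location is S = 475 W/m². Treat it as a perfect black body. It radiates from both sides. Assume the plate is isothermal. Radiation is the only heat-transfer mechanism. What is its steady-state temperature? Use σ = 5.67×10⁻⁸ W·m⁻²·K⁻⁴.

T ≈ 254 K

At equilibrium, absorbed power = emitted power.
Absorbing cross-section = A = 164.0 m²; emitting surface = 2A = 328.0 m² (ratio 2).
S·A_cross = εσ·A_surf·T⁴  ⇒  T⁴ = S/(2σ).
T⁴ = 1.00·475/(2·5.67×10⁻⁸) = 4.189×10⁹ K⁴.
T = (4.189×10⁹)^(1/4).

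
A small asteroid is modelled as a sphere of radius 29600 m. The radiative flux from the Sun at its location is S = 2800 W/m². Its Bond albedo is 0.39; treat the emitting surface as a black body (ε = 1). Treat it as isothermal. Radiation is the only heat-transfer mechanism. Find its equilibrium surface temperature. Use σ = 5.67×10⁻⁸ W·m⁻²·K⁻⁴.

At equilibrium, absorbed power = emitted power.
Absorbing cross-section = πr² = 2.753×10⁹ m²; emitting surface = 4πr² = 1.101×10¹⁰ m² (ratio 4).
(1−a)S·A_cross = εσ·A_surf·T⁴  ⇒  T⁴ = (1−a)S/(4σ).
T⁴ = 0.610·2800/(4·5.67×10⁻⁸) = 7.531×10⁹ K⁴.
T = (7.531×10⁹)^(1/4).

T ≈ 295 K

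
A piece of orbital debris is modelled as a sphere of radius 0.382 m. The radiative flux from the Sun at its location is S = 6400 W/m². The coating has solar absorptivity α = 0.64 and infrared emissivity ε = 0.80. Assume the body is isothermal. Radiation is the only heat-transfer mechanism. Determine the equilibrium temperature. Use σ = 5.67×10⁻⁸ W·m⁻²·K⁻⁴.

T ≈ 388 K

At equilibrium, absorbed power = emitted power.
Absorbing cross-section = πr² = 0.4584 m²; emitting surface = 4πr² = 1.834 m² (ratio 4).
αS·A_cross = εσ·A_surf·T⁴  ⇒  T⁴ = αS/(ε·4σ).
T⁴ = 0.640·6400/(0.80·4·5.67×10⁻⁸) = 2.257×10¹⁰ K⁴.
T = (2.257×10¹⁰)^(1/4).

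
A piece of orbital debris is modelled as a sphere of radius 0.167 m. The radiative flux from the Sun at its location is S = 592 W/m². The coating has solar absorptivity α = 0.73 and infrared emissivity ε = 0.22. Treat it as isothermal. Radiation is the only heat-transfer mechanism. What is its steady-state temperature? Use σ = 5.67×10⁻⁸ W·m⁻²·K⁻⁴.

T ≈ 305 K

At equilibrium, absorbed power = emitted power.
Absorbing cross-section = πr² = 0.08762 m²; emitting surface = 4πr² = 0.3505 m² (ratio 4).
αS·A_cross = εσ·A_surf·T⁴  ⇒  T⁴ = αS/(ε·4σ).
T⁴ = 0.730·592/(0.22·4·5.67×10⁻⁸) = 8.661×10⁹ K⁴.
T = (8.661×10⁹)^(1/4).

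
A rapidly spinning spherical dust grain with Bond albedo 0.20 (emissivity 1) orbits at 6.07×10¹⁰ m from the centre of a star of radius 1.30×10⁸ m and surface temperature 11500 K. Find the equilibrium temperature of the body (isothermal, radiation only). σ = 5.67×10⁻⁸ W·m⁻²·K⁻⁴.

T ≈ 356 K

The star's surface emits σT_*⁴; at distance d the flux is S = σT_*⁴(R_*/d)².
S = 5.67×10⁻⁸·(11500)⁴·(1.30×10⁸/6.07×10¹⁰)² = 4549 W/m².
For an isothermal sphere T⁴ = (1−a)S/(4σ) = 1.604×10¹⁰ K⁴.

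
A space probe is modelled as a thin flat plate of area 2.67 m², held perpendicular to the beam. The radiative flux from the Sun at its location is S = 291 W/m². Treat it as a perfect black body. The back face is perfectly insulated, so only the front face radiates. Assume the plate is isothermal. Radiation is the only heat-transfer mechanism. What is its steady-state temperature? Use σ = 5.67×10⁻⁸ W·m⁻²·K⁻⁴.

At equilibrium, absorbed power = emitted power.
Absorbing cross-section = A = 2.670 m²; emitting surface = A = 2.670 m² (ratio 1).
S·A_cross = εσ·A_surf·T⁴  ⇒  T⁴ = S/(1σ).
T⁴ = 1.00·291/(1·5.67×10⁻⁸) = 5.132×10⁹ K⁴.
T = (5.132×10⁹)^(1/4).

T ≈ 268 K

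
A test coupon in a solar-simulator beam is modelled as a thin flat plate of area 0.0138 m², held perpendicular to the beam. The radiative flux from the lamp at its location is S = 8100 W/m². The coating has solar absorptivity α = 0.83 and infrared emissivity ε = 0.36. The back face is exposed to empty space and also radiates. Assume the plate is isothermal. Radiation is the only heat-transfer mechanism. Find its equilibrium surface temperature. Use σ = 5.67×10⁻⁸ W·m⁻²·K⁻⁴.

At equilibrium, absorbed power = emitted power.
Absorbing cross-section = A = 0.01380 m²; emitting surface = 2A = 0.02760 m² (ratio 2).
αS·A_cross = εσ·A_surf·T⁴  ⇒  T⁴ = αS/(ε·2σ).
T⁴ = 0.830·8100/(0.36·2·5.67×10⁻⁸) = 1.647×10¹¹ K⁴.
T = (1.647×10¹¹)^(1/4).

T ≈ 637 K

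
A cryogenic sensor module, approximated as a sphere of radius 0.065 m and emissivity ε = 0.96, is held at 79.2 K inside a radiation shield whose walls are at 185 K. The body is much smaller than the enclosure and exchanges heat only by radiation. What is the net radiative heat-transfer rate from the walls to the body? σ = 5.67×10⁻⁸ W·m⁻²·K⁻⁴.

For a small grey body in a large enclosure: P_net = εσA(T_body⁴ − T_wall⁴).
A = 4πr² = 0.05309 m²; T_body⁴ − T_wall⁴ = 3.935×10⁷ − 1.171×10⁹ = -1.132×10⁹ K⁴.
|P_net| = 0.96·5.67×10⁻⁸·0.05309·1.132×10⁹.

P_net ≈ 3.27 W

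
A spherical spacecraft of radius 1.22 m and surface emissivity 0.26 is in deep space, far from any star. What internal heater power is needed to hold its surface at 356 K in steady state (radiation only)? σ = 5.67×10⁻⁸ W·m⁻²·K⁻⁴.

P = εσ·4πr²·T⁴.
4πr² = 18.70 m²; T⁴ = 1.606×10¹⁰ K⁴.
P = 0.26·5.67×10⁻⁸·18.70·1.606×10¹⁰.

P ≈ 4430 W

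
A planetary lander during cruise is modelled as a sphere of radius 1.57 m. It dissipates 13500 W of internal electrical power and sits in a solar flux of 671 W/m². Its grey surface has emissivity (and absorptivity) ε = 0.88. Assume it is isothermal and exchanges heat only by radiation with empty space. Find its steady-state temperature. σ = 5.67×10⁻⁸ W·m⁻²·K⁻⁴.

T ≈ 329 K

At steady state, absorbed solar power + internal power = radiated power.
Absorbed: α·S·A_cross = 0.88·671·7.744 = 4573 W (cross-section πr²).
Total input = 4573 + 13500 = 18070 W.
Radiated: εσ·A_surf·T⁴ with A_surf = 4πr² = 30.97 m².
T⁴ = 18070/(0.88·5.67×10⁻⁸·30.97) = 1.169×10¹⁰ K⁴.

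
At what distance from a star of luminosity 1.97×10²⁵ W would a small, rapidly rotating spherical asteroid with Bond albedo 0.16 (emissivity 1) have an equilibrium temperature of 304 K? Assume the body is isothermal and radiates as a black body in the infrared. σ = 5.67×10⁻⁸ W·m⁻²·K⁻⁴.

For an isothermal black-emitting sphere, (1−a)S·πr² = σ·4πr²·T⁴ ⇒ S = 4σT⁴/(1−a).
S = 4·5.67×10⁻⁸·(304)⁴/0.840 = 2306 W/m².
Flux falls as S = L/(4πd²), so d = √(L/(4πS)) = √(1.97×10²⁵/(4π·2306)).

d ≈ 2.61×10¹⁰ m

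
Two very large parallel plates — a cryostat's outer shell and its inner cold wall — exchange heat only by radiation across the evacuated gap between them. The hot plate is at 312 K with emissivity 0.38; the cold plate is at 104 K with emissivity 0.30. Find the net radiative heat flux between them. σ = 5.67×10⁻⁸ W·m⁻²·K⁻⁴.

q ≈ 107 W/m²

For two infinite grey parallel plates, q = σ(T₁⁴ − T₂⁴)/(1/ε₁ + 1/ε₂ − 1).
T₁⁴ − T₂⁴ = 9.476×10⁹ − 1.170×10⁸ = 9.359×10⁹ K⁴.
1/ε₁ + 1/ε₂ − 1 = 2.632 + 3.333 − 1 = 4.965.
q = 5.67×10⁻⁸ × 9.359×10⁹ / 4.965.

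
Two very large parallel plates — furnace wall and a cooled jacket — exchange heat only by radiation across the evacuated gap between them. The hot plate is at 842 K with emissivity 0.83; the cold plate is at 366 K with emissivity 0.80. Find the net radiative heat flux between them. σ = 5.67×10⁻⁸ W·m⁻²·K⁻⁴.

For two infinite grey parallel plates, q = σ(T₁⁴ − T₂⁴)/(1/ε₁ + 1/ε₂ − 1).
T₁⁴ − T₂⁴ = 5.026×10¹¹ − 1.794×10¹⁰ = 4.847×10¹¹ K⁴.
1/ε₁ + 1/ε₂ − 1 = 1.205 + 1.250 − 1 = 1.455.
q = 5.67×10⁻⁸ × 4.847×10¹¹ / 1.455.

q ≈ 18900 W/m²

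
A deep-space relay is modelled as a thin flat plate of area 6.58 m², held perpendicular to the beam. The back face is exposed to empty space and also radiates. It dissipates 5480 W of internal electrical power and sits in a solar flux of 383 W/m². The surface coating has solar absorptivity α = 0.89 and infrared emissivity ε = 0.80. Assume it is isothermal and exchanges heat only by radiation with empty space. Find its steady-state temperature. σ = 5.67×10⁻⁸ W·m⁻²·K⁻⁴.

At steady state, absorbed solar power + internal power = radiated power.
Absorbed: α·S·A_cross = 0.89·383·6.580 = 2243 W (cross-section A).
Total input = 2243 + 5480 = 7723 W.
Radiated: εσ·A_surf·T⁴ with A_surf = 2A = 13.16 m².
T⁴ = 7723/(0.80·5.67×10⁻⁸·13.16) = 1.294×10¹⁰ K⁴.

T ≈ 337 K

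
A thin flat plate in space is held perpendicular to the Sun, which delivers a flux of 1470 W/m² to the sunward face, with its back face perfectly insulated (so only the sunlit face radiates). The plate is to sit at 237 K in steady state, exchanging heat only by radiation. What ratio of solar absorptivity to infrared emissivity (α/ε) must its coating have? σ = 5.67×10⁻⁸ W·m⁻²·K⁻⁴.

Balance: αS·A = εσ·1A·T⁴ ⇒ α/ε = σT⁴/S.
α/ε = 5.67×10⁻⁸·(237)⁴/1470 = 5.67×10⁻⁸·3.155×10⁹/1470.

α/ε ≈ 0.122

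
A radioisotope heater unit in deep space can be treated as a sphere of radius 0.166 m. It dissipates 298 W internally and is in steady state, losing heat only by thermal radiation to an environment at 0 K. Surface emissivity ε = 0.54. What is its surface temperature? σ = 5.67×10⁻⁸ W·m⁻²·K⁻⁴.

Steady state: internal power = radiated power, P = εσA T⁴.
Radiating area A = 4πr² = 0.3463 m².
T⁴ = P/(εσA) = 298/(0.54·5.67×10⁻⁸·0.3463) = 2.811×10¹⁰ K⁴.
T = (2.811×10¹⁰)^(1/4).

T ≈ 409 K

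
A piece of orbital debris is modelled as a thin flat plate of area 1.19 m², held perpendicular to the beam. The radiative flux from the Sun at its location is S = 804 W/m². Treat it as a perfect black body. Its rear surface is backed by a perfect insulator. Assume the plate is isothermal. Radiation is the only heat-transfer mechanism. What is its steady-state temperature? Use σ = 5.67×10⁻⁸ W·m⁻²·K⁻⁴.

T ≈ 345 K

At equilibrium, absorbed power = emitted power.
Absorbing cross-section = A = 1.190 m²; emitting surface = A = 1.190 m² (ratio 1).
S·A_cross = εσ·A_surf·T⁴  ⇒  T⁴ = S/(1σ).
T⁴ = 1.00·804/(1·5.67×10⁻⁸) = 1.418×10¹⁰ K⁴.
T = (1.418×10¹⁰)^(1/4).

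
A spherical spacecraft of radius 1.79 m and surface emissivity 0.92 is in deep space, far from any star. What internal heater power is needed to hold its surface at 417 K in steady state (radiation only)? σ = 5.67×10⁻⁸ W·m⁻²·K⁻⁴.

P = εσ·4πr²·T⁴.
4πr² = 40.26 m²; T⁴ = 3.024×10¹⁰ K⁴.
P = 0.92·5.67×10⁻⁸·40.26·3.024×10¹⁰.

P ≈ 63500 W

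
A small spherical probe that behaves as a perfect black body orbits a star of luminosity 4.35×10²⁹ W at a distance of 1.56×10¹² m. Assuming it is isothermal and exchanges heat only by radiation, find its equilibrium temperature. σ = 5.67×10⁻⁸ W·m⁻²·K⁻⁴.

T ≈ 500 K

First find the stellar flux at distance d: S = L/(4πd²) = 4.35×10²⁹/(4π·(1.56×10¹²)²) = 14220 W/m².
For an isothermal sphere, absorbed (1−a)S·πr² = emitted σ·4πr²·T⁴, so T⁴ = (1−a)S/(4σ).
T⁴ = 1.00·14220/(4·5.67×10⁻⁸) = 6.272×10¹⁰ K⁴.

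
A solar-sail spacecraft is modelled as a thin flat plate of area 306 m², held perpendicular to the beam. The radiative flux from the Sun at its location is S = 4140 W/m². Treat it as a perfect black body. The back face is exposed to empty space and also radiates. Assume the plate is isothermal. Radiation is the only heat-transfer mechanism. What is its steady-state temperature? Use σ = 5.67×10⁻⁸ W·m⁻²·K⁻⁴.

At equilibrium, absorbed power = emitted power.
Absorbing cross-section = A = 306.0 m²; emitting surface = 2A = 612.0 m² (ratio 2).
S·A_cross = εσ·A_surf·T⁴  ⇒  T⁴ = S/(2σ).
T⁴ = 1.00·4140/(2·5.67×10⁻⁸) = 3.651×10¹⁰ K⁴.
T = (3.651×10¹⁰)^(1/4).

T ≈ 437 K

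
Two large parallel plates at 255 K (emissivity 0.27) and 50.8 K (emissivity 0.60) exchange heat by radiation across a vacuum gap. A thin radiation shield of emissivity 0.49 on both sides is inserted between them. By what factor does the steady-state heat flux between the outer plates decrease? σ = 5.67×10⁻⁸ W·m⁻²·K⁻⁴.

factor ≈ 1.71

Without shield: q₀ = σΔ(T⁴)/(1/ε₁+1/ε₂−1) with denominator 4.370.
With shield the two gaps are in series; the resistances add: (1/ε₁+1/ε_s−1)+(1/ε_s+1/ε₂−1) = 4.745+2.707 = 7.452.
Heat-flux ratio q₀/q = 7.452/4.370.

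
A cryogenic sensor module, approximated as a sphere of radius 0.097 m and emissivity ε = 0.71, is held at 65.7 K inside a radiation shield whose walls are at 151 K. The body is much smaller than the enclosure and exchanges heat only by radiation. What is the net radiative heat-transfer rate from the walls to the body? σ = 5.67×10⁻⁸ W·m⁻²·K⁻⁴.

For a small grey body in a large enclosure: P_net = εσA(T_body⁴ − T_wall⁴).
A = 4πr² = 0.1182 m²; T_body⁴ − T_wall⁴ = 1.863×10⁷ − 5.199×10⁸ = -5.013×10⁸ K⁴.
|P_net| = 0.71·5.67×10⁻⁸·0.1182·5.013×10⁸.

P_net ≈ 2.39 W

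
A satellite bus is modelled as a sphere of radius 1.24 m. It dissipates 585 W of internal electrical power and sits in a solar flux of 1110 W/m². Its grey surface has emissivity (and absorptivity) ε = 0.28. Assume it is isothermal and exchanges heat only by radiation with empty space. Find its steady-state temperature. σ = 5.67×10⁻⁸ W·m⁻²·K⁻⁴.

At steady state, absorbed solar power + internal power = radiated power.
Absorbed: α·S·A_cross = 0.28·1110·4.831 = 1501 W (cross-section πr²).
Total input = 1501 + 585 = 2086 W.
Radiated: εσ·A_surf·T⁴ with A_surf = 4πr² = 19.32 m².
T⁴ = 2086/(0.28·5.67×10⁻⁸·19.32) = 6.801×10⁹ K⁴.

T ≈ 287 K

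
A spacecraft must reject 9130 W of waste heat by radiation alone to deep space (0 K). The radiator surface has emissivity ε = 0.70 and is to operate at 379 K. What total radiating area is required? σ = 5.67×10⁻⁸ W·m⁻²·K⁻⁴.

P = εσA T⁴ ⇒ A = P/(εσT⁴).
T⁴ = 2.063×10¹⁰ K⁴.
A = 9130/(0.70 × 5.67×10⁻⁸ × 2.063×10¹⁰).

A ≈ 11.1 m²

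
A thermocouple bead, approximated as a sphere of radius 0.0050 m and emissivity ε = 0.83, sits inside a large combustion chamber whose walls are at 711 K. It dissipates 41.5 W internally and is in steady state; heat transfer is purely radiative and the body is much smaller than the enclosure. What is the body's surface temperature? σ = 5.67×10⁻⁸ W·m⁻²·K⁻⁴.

For a small grey body in a large enclosure, net radiated power = εσA(T⁴ − T_w⁴).
Steady state: P = εσA(T⁴ − T_w⁴) with A = 4πr² = 3.142×10⁻⁴ m².
T⁴ = P/(εσA) + T_w⁴ = 41.5/(0.83·5.67×10⁻⁸·3.142×10⁻⁴) + (711)⁴
    = 2.807×10¹² + 2.556×10¹¹ = 3.063×10¹² K⁴.

T ≈ 1320 K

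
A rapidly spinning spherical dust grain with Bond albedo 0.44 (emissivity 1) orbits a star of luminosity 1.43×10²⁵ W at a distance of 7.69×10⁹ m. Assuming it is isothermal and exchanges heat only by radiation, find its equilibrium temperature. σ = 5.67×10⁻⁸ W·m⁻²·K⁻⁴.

T ≈ 467 K

First find the stellar flux at distance d: S = L/(4πd²) = 1.43×10²⁵/(4π·(7.69×10⁹)²) = 19240 W/m².
For an isothermal sphere, absorbed (1−a)S·πr² = emitted σ·4πr²·T⁴, so T⁴ = (1−a)S/(4σ).
T⁴ = 0.560·19240/(4·5.67×10⁻⁸) = 4.751×10¹⁰ K⁴.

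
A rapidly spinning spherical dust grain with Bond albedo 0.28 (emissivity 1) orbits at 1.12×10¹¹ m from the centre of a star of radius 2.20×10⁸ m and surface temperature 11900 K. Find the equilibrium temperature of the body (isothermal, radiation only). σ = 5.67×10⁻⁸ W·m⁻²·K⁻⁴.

T ≈ 344 K

The star's surface emits σT_*⁴; at distance d the flux is S = σT_*⁴(R_*/d)².
S = 5.67×10⁻⁸·(11900)⁴·(2.20×10⁸/1.12×10¹¹)² = 4387 W/m².
For an isothermal sphere T⁴ = (1−a)S/(4σ) = 1.393×10¹⁰ K⁴.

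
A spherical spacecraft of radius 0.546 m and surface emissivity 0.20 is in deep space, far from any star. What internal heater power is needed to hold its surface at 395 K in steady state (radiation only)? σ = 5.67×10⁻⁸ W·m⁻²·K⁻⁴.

P ≈ 1030 W

P = εσ·4πr²·T⁴.
4πr² = 3.746 m²; T⁴ = 2.434×10¹⁰ K⁴.
P = 0.20·5.67×10⁻⁸·3.746·2.434×10¹⁰.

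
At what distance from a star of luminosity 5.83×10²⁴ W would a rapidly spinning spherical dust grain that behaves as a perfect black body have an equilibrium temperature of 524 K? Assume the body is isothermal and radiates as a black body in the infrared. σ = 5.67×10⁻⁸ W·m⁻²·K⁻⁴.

d ≈ 5.21×10⁹ m

For an isothermal black-emitting sphere, (1−a)S·πr² = σ·4πr²·T⁴ ⇒ S = 4σT⁴/(1−a).
S = 4·5.67×10⁻⁸·(524)⁴/1.00 = 17100 W/m².
Flux falls as S = L/(4πd²), so d = √(L/(4πS)) = √(5.83×10²⁴/(4π·17100)).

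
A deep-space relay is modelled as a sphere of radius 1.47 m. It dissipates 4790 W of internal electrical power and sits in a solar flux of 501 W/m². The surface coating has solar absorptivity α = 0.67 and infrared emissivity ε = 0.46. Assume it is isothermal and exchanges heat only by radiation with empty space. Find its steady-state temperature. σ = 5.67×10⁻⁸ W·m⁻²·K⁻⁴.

T ≈ 316 K

At steady state, absorbed solar power + internal power = radiated power.
Absorbed: α·S·A_cross = 0.67·501·6.789 = 2279 W (cross-section πr²).
Total input = 2279 + 4790 = 7069 W.
Radiated: εσ·A_surf·T⁴ with A_surf = 4πr² = 27.15 m².
T⁴ = 7069/(0.46·5.67×10⁻⁸·27.15) = 9.981×10⁹ K⁴.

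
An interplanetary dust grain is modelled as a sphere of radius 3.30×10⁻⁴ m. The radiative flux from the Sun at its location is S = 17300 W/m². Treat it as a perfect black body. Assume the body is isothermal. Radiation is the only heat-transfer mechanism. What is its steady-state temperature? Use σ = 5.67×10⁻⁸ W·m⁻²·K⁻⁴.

T ≈ 526 K

At equilibrium, absorbed power = emitted power.
Absorbing cross-section = πr² = 3.421×10⁻⁷ m²; emitting surface = 4πr² = 1.368×10⁻⁶ m² (ratio 4).
S·A_cross = εσ·A_surf·T⁴  ⇒  T⁴ = S/(4σ).
T⁴ = 1.00·17300/(4·5.67×10⁻⁸) = 7.628×10¹⁰ K⁴.
T = (7.628×10¹⁰)^(1/4).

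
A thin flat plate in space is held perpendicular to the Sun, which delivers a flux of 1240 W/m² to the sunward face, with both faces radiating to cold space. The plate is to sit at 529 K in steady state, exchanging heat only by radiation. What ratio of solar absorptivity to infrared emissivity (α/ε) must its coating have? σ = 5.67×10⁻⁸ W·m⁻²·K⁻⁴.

Balance: αS·A = εσ·2A·T⁴ ⇒ α/ε = 2σT⁴/S.
α/ε = 2·5.67×10⁻⁸·(529)⁴/1240 = 2·5.67×10⁻⁸·7.831×10¹⁰/1240.

α/ε ≈ 7.16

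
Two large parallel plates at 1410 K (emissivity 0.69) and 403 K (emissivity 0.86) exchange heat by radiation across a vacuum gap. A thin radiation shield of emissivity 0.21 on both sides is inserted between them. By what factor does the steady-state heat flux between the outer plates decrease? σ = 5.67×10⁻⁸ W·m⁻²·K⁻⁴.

factor ≈ 6.29

Without shield: q₀ = σΔ(T⁴)/(1/ε₁+1/ε₂−1) with denominator 1.612.
With shield the two gaps are in series; the resistances add: (1/ε₁+1/ε_s−1)+(1/ε_s+1/ε₂−1) = 5.211+4.925 = 10.14.
Heat-flux ratio q₀/q = 10.14/1.612.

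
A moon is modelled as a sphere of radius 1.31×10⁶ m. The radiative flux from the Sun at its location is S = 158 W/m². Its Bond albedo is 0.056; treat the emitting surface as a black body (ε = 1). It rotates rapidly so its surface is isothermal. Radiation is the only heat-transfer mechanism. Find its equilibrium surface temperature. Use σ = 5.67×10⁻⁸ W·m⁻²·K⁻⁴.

At equilibrium, absorbed power = emitted power.
Absorbing cross-section = πr² = 5.391×10¹² m²; emitting surface = 4πr² = 2.157×10¹³ m² (ratio 4).
(1−a)S·A_cross = εσ·A_surf·T⁴  ⇒  T⁴ = (1−a)S/(4σ).
T⁴ = 0.944·158/(4·5.67×10⁻⁸) = 6.576×10⁸ K⁴.
T = (6.576×10⁸)^(1/4).

T ≈ 160 K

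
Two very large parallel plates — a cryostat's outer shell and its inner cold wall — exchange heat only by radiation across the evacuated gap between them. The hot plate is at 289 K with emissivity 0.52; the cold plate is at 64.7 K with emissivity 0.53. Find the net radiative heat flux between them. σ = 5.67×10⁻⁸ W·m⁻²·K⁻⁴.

For two infinite grey parallel plates, q = σ(T₁⁴ − T₂⁴)/(1/ε₁ + 1/ε₂ − 1).
T₁⁴ − T₂⁴ = 6.976×10⁹ − 1.752×10⁷ = 6.958×10⁹ K⁴.
1/ε₁ + 1/ε₂ − 1 = 1.923 + 1.887 − 1 = 2.810.
q = 5.67×10⁻⁸ × 6.958×10⁹ / 2.810.

q ≈ 140 W/m²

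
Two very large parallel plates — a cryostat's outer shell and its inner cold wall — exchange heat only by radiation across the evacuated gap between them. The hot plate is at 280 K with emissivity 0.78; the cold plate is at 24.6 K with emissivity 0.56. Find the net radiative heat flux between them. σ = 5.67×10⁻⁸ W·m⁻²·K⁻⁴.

For two infinite grey parallel plates, q = σ(T₁⁴ − T₂⁴)/(1/ε₁ + 1/ε₂ − 1).
T₁⁴ − T₂⁴ = 6.147×10⁹ − 3.662×10⁵ = 6.146×10⁹ K⁴.
1/ε₁ + 1/ε₂ − 1 = 1.282 + 1.786 − 1 = 2.068.
q = 5.67×10⁻⁸ × 6.146×10⁹ / 2.068.

q ≈ 169 W/m²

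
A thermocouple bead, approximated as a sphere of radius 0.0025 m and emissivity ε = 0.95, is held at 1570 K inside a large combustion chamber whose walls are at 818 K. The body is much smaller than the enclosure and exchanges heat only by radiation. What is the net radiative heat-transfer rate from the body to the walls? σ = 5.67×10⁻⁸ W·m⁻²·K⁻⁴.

P_net ≈ 23.8 W

For a small grey body in a large enclosure: P_net = εσA(T_body⁴ − T_wall⁴).
A = 4πr² = 7.854×10⁻⁵ m²; T_body⁴ − T_wall⁴ = 6.076×10¹² − 4.477×10¹¹ = 5.628×10¹² K⁴.
|P_net| = 0.95·5.67×10⁻⁸·7.854×10⁻⁵·5.628×10¹².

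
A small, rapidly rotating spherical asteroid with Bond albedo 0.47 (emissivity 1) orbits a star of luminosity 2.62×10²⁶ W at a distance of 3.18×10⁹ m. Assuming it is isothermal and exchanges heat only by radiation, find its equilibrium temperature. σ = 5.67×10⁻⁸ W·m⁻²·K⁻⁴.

T ≈ 1480 K

First find the stellar flux at distance d: S = L/(4πd²) = 2.62×10²⁶/(4π·(3.18×10⁹)²) = 2.062×10⁶ W/m².
For an isothermal sphere, absorbed (1−a)S·πr² = emitted σ·4πr²·T⁴, so T⁴ = (1−a)S/(4σ).
T⁴ = 0.530·2.062×10⁶/(4·5.67×10⁻⁸) = 4.818×10¹² K⁴.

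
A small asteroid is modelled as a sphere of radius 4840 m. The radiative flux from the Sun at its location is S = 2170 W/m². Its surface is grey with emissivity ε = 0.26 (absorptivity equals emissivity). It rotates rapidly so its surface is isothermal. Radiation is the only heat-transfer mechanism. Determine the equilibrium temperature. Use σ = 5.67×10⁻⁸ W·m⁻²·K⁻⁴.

T ≈ 313 K

At equilibrium, absorbed power = emitted power.
Absorbing cross-section = πr² = 7.359×10⁷ m²; emitting surface = 4πr² = 2.944×10⁸ m² (ratio 4).
εS·A_cross = εσ·A_surf·T⁴  ⇒  T⁴ = S/(4σ)   (ε cancels).
T⁴ = 2170/(4·5.67×10⁻⁸) = 9.568×10⁹ K⁴.
T = (9.568×10⁹)^(1/4).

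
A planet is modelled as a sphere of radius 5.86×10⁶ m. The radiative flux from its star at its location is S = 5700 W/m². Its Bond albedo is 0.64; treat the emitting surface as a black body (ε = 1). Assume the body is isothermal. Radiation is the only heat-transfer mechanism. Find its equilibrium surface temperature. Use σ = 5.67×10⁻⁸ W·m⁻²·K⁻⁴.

T ≈ 308 K

At equilibrium, absorbed power = emitted power.
Absorbing cross-section = πr² = 1.079×10¹⁴ m²; emitting surface = 4πr² = 4.315×10¹⁴ m² (ratio 4).
(1−a)S·A_cross = εσ·A_surf·T⁴  ⇒  T⁴ = (1−a)S/(4σ).
T⁴ = 0.360·5700/(4·5.67×10⁻⁸) = 9.048×10⁹ K⁴.
T = (9.048×10⁹)^(1/4).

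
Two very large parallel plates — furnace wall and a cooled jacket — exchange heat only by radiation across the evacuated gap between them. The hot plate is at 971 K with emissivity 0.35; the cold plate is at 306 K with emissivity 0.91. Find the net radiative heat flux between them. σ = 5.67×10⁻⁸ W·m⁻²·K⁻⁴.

For two infinite grey parallel plates, q = σ(T₁⁴ − T₂⁴)/(1/ε₁ + 1/ε₂ − 1).
T₁⁴ − T₂⁴ = 8.889×10¹¹ − 8.768×10⁹ = 8.802×10¹¹ K⁴.
1/ε₁ + 1/ε₂ − 1 = 2.857 + 1.099 − 1 = 2.956.
q = 5.67×10⁻⁸ × 8.802×10¹¹ / 2.956.

q ≈ 16900 W/m²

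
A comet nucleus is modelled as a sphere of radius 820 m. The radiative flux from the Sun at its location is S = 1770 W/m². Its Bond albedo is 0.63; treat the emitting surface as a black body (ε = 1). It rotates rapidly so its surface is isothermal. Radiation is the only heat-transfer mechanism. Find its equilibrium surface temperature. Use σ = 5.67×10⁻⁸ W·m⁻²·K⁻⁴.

T ≈ 232 K

At equilibrium, absorbed power = emitted power.
Absorbing cross-section = πr² = 2.112×10⁶ m²; emitting surface = 4πr² = 8.450×10⁶ m² (ratio 4).
(1−a)S·A_cross = εσ·A_surf·T⁴  ⇒  T⁴ = (1−a)S/(4σ).
T⁴ = 0.370·1770/(4·5.67×10⁻⁸) = 2.888×10⁹ K⁴.
T = (2.888×10⁹)^(1/4).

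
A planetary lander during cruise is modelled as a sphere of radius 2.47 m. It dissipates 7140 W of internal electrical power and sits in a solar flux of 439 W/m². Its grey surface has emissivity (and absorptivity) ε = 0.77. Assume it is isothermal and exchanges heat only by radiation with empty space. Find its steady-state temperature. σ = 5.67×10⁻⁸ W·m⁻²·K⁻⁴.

At steady state, absorbed solar power + internal power = radiated power.
Absorbed: α·S·A_cross = 0.77·439·19.17 = 6479 W (cross-section πr²).
Total input = 6479 + 7140 = 13620 W.
Radiated: εσ·A_surf·T⁴ with A_surf = 4πr² = 76.67 m².
T⁴ = 13620/(0.77·5.67×10⁻⁸·76.67) = 4.069×10⁹ K⁴.

T ≈ 253 K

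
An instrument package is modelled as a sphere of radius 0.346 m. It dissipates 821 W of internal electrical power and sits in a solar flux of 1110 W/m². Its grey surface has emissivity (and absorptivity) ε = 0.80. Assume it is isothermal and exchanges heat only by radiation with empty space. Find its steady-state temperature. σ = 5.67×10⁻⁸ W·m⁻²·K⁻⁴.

T ≈ 361 K

At steady state, absorbed solar power + internal power = radiated power.
Absorbed: α·S·A_cross = 0.80·1110·0.3761 = 334.0 W (cross-section πr²).
Total input = 334.0 + 821 = 1155 W.
Radiated: εσ·A_surf·T⁴ with A_surf = 4πr² = 1.504 m².
T⁴ = 1155/(0.80·5.67×10⁻⁸·1.504) = 1.693×10¹⁰ K⁴.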